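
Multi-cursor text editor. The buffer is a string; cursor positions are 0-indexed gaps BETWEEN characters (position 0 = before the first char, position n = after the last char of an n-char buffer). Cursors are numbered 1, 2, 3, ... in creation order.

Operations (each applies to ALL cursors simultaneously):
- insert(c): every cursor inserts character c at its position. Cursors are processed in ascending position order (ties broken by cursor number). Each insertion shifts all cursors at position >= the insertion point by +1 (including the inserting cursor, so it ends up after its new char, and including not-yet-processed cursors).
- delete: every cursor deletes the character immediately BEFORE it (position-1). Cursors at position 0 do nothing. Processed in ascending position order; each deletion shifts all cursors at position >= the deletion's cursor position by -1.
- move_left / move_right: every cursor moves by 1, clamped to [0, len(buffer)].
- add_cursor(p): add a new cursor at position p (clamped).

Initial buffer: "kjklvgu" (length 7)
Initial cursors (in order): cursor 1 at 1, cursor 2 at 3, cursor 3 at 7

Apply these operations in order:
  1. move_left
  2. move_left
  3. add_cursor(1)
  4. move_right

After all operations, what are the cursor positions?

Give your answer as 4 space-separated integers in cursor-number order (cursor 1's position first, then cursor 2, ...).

After op 1 (move_left): buffer="kjklvgu" (len 7), cursors c1@0 c2@2 c3@6, authorship .......
After op 2 (move_left): buffer="kjklvgu" (len 7), cursors c1@0 c2@1 c3@5, authorship .......
After op 3 (add_cursor(1)): buffer="kjklvgu" (len 7), cursors c1@0 c2@1 c4@1 c3@5, authorship .......
After op 4 (move_right): buffer="kjklvgu" (len 7), cursors c1@1 c2@2 c4@2 c3@6, authorship .......

Answer: 1 2 6 2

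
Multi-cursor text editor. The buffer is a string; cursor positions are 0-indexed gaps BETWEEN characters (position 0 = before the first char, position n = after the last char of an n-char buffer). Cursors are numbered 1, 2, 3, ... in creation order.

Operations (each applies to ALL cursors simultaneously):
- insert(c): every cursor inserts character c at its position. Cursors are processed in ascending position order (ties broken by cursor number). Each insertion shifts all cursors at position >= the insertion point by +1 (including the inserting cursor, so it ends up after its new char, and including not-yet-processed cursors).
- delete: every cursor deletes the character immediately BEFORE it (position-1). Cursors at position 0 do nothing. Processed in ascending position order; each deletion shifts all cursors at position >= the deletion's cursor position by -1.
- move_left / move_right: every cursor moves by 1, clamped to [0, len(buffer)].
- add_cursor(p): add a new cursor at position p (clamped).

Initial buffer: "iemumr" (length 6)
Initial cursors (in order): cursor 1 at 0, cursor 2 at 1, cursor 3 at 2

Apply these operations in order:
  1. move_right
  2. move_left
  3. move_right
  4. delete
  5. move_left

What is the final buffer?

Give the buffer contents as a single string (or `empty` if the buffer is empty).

After op 1 (move_right): buffer="iemumr" (len 6), cursors c1@1 c2@2 c3@3, authorship ......
After op 2 (move_left): buffer="iemumr" (len 6), cursors c1@0 c2@1 c3@2, authorship ......
After op 3 (move_right): buffer="iemumr" (len 6), cursors c1@1 c2@2 c3@3, authorship ......
After op 4 (delete): buffer="umr" (len 3), cursors c1@0 c2@0 c3@0, authorship ...
After op 5 (move_left): buffer="umr" (len 3), cursors c1@0 c2@0 c3@0, authorship ...

Answer: umr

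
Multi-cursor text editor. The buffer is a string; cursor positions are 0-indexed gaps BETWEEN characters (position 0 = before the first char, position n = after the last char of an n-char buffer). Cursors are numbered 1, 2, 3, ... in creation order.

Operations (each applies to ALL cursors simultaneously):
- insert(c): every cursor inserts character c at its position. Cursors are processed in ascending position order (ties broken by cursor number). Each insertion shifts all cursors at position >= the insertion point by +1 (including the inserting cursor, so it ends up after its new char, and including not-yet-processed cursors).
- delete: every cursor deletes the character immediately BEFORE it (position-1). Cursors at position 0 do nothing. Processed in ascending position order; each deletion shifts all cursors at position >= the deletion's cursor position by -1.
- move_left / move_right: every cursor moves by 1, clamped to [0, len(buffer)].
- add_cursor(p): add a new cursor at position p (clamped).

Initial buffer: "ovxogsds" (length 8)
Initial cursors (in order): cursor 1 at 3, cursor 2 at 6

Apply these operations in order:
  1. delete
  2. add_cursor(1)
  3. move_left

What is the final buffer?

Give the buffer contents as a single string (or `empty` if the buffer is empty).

Answer: ovogds

Derivation:
After op 1 (delete): buffer="ovogds" (len 6), cursors c1@2 c2@4, authorship ......
After op 2 (add_cursor(1)): buffer="ovogds" (len 6), cursors c3@1 c1@2 c2@4, authorship ......
After op 3 (move_left): buffer="ovogds" (len 6), cursors c3@0 c1@1 c2@3, authorship ......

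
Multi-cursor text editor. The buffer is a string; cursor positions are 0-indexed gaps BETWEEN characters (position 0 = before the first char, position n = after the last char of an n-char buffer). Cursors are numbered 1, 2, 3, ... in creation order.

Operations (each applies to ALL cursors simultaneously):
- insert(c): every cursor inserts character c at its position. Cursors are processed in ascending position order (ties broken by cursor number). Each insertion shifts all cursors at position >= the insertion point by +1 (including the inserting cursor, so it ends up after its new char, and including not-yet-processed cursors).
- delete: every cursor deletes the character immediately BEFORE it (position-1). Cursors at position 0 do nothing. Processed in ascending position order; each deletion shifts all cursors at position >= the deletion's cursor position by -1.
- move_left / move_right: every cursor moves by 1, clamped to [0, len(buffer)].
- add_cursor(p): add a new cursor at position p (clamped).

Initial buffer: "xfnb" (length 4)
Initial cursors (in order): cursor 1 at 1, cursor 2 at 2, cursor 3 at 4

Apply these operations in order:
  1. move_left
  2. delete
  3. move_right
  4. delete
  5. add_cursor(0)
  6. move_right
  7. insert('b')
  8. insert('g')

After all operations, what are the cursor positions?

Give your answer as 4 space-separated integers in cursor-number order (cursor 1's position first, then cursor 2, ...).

Answer: 8 8 8 8

Derivation:
After op 1 (move_left): buffer="xfnb" (len 4), cursors c1@0 c2@1 c3@3, authorship ....
After op 2 (delete): buffer="fb" (len 2), cursors c1@0 c2@0 c3@1, authorship ..
After op 3 (move_right): buffer="fb" (len 2), cursors c1@1 c2@1 c3@2, authorship ..
After op 4 (delete): buffer="" (len 0), cursors c1@0 c2@0 c3@0, authorship 
After op 5 (add_cursor(0)): buffer="" (len 0), cursors c1@0 c2@0 c3@0 c4@0, authorship 
After op 6 (move_right): buffer="" (len 0), cursors c1@0 c2@0 c3@0 c4@0, authorship 
After op 7 (insert('b')): buffer="bbbb" (len 4), cursors c1@4 c2@4 c3@4 c4@4, authorship 1234
After op 8 (insert('g')): buffer="bbbbgggg" (len 8), cursors c1@8 c2@8 c3@8 c4@8, authorship 12341234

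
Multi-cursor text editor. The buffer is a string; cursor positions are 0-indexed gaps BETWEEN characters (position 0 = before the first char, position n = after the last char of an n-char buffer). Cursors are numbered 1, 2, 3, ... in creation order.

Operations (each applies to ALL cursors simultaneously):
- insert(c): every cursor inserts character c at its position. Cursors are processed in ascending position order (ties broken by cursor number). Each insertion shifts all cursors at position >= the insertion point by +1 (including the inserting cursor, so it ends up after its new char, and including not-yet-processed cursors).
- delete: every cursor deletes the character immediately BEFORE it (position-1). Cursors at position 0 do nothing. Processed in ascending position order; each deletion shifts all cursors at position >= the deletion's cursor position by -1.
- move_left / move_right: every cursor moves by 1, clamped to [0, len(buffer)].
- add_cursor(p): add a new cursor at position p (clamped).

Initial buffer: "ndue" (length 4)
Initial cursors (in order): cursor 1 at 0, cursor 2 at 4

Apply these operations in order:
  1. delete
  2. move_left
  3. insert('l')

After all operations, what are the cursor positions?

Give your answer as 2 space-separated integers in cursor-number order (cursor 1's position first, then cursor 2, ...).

After op 1 (delete): buffer="ndu" (len 3), cursors c1@0 c2@3, authorship ...
After op 2 (move_left): buffer="ndu" (len 3), cursors c1@0 c2@2, authorship ...
After op 3 (insert('l')): buffer="lndlu" (len 5), cursors c1@1 c2@4, authorship 1..2.

Answer: 1 4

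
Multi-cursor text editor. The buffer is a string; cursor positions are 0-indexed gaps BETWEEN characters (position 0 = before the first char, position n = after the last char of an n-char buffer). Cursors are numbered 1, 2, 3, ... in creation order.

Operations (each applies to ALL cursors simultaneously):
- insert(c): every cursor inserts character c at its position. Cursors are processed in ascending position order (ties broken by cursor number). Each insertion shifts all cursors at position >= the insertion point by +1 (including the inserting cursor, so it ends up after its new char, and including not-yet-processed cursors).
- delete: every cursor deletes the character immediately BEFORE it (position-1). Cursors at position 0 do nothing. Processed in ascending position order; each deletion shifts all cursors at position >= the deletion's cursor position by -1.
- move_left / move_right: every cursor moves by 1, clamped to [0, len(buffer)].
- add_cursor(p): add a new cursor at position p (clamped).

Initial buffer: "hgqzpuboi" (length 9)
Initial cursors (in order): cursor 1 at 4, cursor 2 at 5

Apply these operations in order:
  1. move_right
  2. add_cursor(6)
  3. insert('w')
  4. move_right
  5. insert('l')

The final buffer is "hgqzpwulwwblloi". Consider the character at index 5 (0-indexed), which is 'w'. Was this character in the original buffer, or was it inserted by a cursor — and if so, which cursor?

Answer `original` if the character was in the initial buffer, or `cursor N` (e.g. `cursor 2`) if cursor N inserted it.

After op 1 (move_right): buffer="hgqzpuboi" (len 9), cursors c1@5 c2@6, authorship .........
After op 2 (add_cursor(6)): buffer="hgqzpuboi" (len 9), cursors c1@5 c2@6 c3@6, authorship .........
After op 3 (insert('w')): buffer="hgqzpwuwwboi" (len 12), cursors c1@6 c2@9 c3@9, authorship .....1.23...
After op 4 (move_right): buffer="hgqzpwuwwboi" (len 12), cursors c1@7 c2@10 c3@10, authorship .....1.23...
After op 5 (insert('l')): buffer="hgqzpwulwwblloi" (len 15), cursors c1@8 c2@13 c3@13, authorship .....1.123.23..
Authorship (.=original, N=cursor N): . . . . . 1 . 1 2 3 . 2 3 . .
Index 5: author = 1

Answer: cursor 1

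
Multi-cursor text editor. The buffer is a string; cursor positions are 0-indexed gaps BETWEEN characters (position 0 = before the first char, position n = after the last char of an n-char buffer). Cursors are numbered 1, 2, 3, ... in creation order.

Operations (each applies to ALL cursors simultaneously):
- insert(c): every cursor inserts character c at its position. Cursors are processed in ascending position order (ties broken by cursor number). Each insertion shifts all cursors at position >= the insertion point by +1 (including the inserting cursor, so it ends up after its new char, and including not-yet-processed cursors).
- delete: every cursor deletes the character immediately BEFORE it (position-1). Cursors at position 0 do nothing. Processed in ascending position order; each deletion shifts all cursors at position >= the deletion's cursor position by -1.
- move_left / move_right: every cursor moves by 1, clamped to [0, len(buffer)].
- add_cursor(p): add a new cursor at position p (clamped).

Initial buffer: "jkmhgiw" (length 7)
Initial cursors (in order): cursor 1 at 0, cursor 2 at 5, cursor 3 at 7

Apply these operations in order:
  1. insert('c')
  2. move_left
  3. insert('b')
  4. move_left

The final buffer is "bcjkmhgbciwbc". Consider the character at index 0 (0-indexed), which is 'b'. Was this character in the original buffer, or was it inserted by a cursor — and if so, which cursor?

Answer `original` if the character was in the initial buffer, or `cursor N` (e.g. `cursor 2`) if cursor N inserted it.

Answer: cursor 1

Derivation:
After op 1 (insert('c')): buffer="cjkmhgciwc" (len 10), cursors c1@1 c2@7 c3@10, authorship 1.....2..3
After op 2 (move_left): buffer="cjkmhgciwc" (len 10), cursors c1@0 c2@6 c3@9, authorship 1.....2..3
After op 3 (insert('b')): buffer="bcjkmhgbciwbc" (len 13), cursors c1@1 c2@8 c3@12, authorship 11.....22..33
After op 4 (move_left): buffer="bcjkmhgbciwbc" (len 13), cursors c1@0 c2@7 c3@11, authorship 11.....22..33
Authorship (.=original, N=cursor N): 1 1 . . . . . 2 2 . . 3 3
Index 0: author = 1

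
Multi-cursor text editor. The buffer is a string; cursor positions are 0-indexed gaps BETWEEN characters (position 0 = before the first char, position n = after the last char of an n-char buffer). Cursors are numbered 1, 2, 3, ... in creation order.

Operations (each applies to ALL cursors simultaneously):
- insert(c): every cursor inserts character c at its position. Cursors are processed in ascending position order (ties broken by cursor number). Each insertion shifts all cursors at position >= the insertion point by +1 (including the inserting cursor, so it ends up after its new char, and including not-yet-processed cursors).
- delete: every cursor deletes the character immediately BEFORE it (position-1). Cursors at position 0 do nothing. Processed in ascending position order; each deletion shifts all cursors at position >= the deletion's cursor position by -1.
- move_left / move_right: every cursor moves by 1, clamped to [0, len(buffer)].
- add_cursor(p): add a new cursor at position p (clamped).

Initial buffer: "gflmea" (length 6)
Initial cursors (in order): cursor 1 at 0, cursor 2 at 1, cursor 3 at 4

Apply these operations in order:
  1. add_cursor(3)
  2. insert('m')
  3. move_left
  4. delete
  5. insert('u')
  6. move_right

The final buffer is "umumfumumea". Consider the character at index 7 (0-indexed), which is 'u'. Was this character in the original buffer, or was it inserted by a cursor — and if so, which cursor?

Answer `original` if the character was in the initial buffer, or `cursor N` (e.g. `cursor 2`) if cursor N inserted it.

Answer: cursor 3

Derivation:
After op 1 (add_cursor(3)): buffer="gflmea" (len 6), cursors c1@0 c2@1 c4@3 c3@4, authorship ......
After op 2 (insert('m')): buffer="mgmflmmmea" (len 10), cursors c1@1 c2@3 c4@6 c3@8, authorship 1.2..4.3..
After op 3 (move_left): buffer="mgmflmmmea" (len 10), cursors c1@0 c2@2 c4@5 c3@7, authorship 1.2..4.3..
After op 4 (delete): buffer="mmfmmea" (len 7), cursors c1@0 c2@1 c4@3 c3@4, authorship 12.43..
After op 5 (insert('u')): buffer="umumfumumea" (len 11), cursors c1@1 c2@3 c4@6 c3@8, authorship 1122.4433..
After op 6 (move_right): buffer="umumfumumea" (len 11), cursors c1@2 c2@4 c4@7 c3@9, authorship 1122.4433..
Authorship (.=original, N=cursor N): 1 1 2 2 . 4 4 3 3 . .
Index 7: author = 3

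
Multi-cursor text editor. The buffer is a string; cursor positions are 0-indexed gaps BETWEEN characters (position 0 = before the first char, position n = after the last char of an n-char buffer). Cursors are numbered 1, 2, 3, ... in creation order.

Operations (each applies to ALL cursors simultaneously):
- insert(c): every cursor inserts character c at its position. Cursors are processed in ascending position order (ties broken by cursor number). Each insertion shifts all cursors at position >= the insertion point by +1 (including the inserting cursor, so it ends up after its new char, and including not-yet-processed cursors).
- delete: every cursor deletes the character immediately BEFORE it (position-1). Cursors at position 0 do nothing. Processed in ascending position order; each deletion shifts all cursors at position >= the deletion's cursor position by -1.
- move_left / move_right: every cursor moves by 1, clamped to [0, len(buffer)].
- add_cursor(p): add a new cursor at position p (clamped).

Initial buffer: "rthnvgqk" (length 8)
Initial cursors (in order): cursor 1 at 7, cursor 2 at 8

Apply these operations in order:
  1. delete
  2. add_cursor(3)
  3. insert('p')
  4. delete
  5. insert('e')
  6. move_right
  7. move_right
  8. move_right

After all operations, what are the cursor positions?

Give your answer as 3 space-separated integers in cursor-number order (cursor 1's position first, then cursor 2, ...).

Answer: 9 9 7

Derivation:
After op 1 (delete): buffer="rthnvg" (len 6), cursors c1@6 c2@6, authorship ......
After op 2 (add_cursor(3)): buffer="rthnvg" (len 6), cursors c3@3 c1@6 c2@6, authorship ......
After op 3 (insert('p')): buffer="rthpnvgpp" (len 9), cursors c3@4 c1@9 c2@9, authorship ...3...12
After op 4 (delete): buffer="rthnvg" (len 6), cursors c3@3 c1@6 c2@6, authorship ......
After op 5 (insert('e')): buffer="rthenvgee" (len 9), cursors c3@4 c1@9 c2@9, authorship ...3...12
After op 6 (move_right): buffer="rthenvgee" (len 9), cursors c3@5 c1@9 c2@9, authorship ...3...12
After op 7 (move_right): buffer="rthenvgee" (len 9), cursors c3@6 c1@9 c2@9, authorship ...3...12
After op 8 (move_right): buffer="rthenvgee" (len 9), cursors c3@7 c1@9 c2@9, authorship ...3...12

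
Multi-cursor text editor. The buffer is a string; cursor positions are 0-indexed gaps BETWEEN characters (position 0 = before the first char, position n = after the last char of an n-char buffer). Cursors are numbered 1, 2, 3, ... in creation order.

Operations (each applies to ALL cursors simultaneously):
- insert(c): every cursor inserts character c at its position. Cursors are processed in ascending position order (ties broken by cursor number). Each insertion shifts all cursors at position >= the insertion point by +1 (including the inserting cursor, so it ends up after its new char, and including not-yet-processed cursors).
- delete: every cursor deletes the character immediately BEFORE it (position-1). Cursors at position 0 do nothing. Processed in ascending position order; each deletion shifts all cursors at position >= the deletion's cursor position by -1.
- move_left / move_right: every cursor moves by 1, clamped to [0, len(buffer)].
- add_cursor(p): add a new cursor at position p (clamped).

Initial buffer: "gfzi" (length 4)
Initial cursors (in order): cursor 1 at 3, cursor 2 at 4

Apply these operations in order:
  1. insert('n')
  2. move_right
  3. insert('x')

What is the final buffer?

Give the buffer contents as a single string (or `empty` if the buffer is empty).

Answer: gfznixnx

Derivation:
After op 1 (insert('n')): buffer="gfznin" (len 6), cursors c1@4 c2@6, authorship ...1.2
After op 2 (move_right): buffer="gfznin" (len 6), cursors c1@5 c2@6, authorship ...1.2
After op 3 (insert('x')): buffer="gfznixnx" (len 8), cursors c1@6 c2@8, authorship ...1.122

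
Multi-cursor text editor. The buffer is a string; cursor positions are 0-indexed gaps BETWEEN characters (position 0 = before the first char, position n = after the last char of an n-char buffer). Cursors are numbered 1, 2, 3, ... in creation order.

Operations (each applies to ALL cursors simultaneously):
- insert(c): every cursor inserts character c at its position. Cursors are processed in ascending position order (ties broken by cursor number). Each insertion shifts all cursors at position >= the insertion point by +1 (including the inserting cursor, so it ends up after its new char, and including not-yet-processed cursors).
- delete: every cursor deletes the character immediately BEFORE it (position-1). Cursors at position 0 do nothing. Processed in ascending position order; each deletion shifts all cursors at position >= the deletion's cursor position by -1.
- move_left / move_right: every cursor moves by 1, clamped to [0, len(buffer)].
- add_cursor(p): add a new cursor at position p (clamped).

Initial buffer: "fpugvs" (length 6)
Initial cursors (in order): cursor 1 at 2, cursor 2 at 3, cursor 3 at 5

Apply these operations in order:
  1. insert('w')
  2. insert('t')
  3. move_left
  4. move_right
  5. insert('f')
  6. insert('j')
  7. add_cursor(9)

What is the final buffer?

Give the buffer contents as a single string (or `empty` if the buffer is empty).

After op 1 (insert('w')): buffer="fpwuwgvws" (len 9), cursors c1@3 c2@5 c3@8, authorship ..1.2..3.
After op 2 (insert('t')): buffer="fpwtuwtgvwts" (len 12), cursors c1@4 c2@7 c3@11, authorship ..11.22..33.
After op 3 (move_left): buffer="fpwtuwtgvwts" (len 12), cursors c1@3 c2@6 c3@10, authorship ..11.22..33.
After op 4 (move_right): buffer="fpwtuwtgvwts" (len 12), cursors c1@4 c2@7 c3@11, authorship ..11.22..33.
After op 5 (insert('f')): buffer="fpwtfuwtfgvwtfs" (len 15), cursors c1@5 c2@9 c3@14, authorship ..111.222..333.
After op 6 (insert('j')): buffer="fpwtfjuwtfjgvwtfjs" (len 18), cursors c1@6 c2@11 c3@17, authorship ..1111.2222..3333.
After op 7 (add_cursor(9)): buffer="fpwtfjuwtfjgvwtfjs" (len 18), cursors c1@6 c4@9 c2@11 c3@17, authorship ..1111.2222..3333.

Answer: fpwtfjuwtfjgvwtfjs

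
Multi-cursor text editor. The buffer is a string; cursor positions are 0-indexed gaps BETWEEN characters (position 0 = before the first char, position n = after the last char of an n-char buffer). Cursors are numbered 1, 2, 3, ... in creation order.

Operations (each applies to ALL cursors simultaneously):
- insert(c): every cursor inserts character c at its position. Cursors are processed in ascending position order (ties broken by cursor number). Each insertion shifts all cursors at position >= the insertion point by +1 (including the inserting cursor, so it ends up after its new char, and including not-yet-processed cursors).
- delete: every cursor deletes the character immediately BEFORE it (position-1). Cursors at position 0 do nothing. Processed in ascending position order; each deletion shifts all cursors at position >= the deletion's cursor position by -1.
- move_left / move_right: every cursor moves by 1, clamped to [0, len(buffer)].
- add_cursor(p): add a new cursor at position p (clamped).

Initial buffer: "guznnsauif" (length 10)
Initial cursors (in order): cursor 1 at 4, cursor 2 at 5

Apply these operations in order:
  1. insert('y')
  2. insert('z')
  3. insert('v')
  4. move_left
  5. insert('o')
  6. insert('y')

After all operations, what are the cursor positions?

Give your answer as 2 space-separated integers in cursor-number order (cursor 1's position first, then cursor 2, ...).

Answer: 8 14

Derivation:
After op 1 (insert('y')): buffer="guznynysauif" (len 12), cursors c1@5 c2@7, authorship ....1.2.....
After op 2 (insert('z')): buffer="guznyznyzsauif" (len 14), cursors c1@6 c2@9, authorship ....11.22.....
After op 3 (insert('v')): buffer="guznyzvnyzvsauif" (len 16), cursors c1@7 c2@11, authorship ....111.222.....
After op 4 (move_left): buffer="guznyzvnyzvsauif" (len 16), cursors c1@6 c2@10, authorship ....111.222.....
After op 5 (insert('o')): buffer="guznyzovnyzovsauif" (len 18), cursors c1@7 c2@12, authorship ....1111.2222.....
After op 6 (insert('y')): buffer="guznyzoyvnyzoyvsauif" (len 20), cursors c1@8 c2@14, authorship ....11111.22222.....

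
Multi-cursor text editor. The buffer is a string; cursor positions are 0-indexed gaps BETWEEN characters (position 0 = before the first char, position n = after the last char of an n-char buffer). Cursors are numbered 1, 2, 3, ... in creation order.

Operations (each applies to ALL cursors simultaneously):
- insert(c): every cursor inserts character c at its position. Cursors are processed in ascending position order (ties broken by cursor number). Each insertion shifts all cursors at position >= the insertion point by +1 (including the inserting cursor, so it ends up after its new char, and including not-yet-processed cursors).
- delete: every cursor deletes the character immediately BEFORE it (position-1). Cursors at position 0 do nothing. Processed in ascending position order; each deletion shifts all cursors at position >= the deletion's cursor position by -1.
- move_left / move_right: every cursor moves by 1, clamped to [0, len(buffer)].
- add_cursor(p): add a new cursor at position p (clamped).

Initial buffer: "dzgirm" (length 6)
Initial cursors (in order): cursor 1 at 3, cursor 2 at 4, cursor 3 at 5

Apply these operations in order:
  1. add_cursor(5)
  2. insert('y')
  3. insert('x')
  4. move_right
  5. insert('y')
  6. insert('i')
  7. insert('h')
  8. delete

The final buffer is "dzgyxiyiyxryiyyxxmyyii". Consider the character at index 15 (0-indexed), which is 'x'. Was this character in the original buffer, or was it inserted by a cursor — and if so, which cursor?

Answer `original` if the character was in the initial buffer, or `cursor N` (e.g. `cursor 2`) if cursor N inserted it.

After op 1 (add_cursor(5)): buffer="dzgirm" (len 6), cursors c1@3 c2@4 c3@5 c4@5, authorship ......
After op 2 (insert('y')): buffer="dzgyiyryym" (len 10), cursors c1@4 c2@6 c3@9 c4@9, authorship ...1.2.34.
After op 3 (insert('x')): buffer="dzgyxiyxryyxxm" (len 14), cursors c1@5 c2@8 c3@13 c4@13, authorship ...11.22.3434.
After op 4 (move_right): buffer="dzgyxiyxryyxxm" (len 14), cursors c1@6 c2@9 c3@14 c4@14, authorship ...11.22.3434.
After op 5 (insert('y')): buffer="dzgyxiyyxryyyxxmyy" (len 18), cursors c1@7 c2@11 c3@18 c4@18, authorship ...11.122.23434.34
After op 6 (insert('i')): buffer="dzgyxiyiyxryiyyxxmyyii" (len 22), cursors c1@8 c2@13 c3@22 c4@22, authorship ...11.1122.223434.3434
After op 7 (insert('h')): buffer="dzgyxiyihyxryihyyxxmyyiihh" (len 26), cursors c1@9 c2@15 c3@26 c4@26, authorship ...11.11122.2223434.343434
After op 8 (delete): buffer="dzgyxiyiyxryiyyxxmyyii" (len 22), cursors c1@8 c2@13 c3@22 c4@22, authorship ...11.1122.223434.3434
Authorship (.=original, N=cursor N): . . . 1 1 . 1 1 2 2 . 2 2 3 4 3 4 . 3 4 3 4
Index 15: author = 3

Answer: cursor 3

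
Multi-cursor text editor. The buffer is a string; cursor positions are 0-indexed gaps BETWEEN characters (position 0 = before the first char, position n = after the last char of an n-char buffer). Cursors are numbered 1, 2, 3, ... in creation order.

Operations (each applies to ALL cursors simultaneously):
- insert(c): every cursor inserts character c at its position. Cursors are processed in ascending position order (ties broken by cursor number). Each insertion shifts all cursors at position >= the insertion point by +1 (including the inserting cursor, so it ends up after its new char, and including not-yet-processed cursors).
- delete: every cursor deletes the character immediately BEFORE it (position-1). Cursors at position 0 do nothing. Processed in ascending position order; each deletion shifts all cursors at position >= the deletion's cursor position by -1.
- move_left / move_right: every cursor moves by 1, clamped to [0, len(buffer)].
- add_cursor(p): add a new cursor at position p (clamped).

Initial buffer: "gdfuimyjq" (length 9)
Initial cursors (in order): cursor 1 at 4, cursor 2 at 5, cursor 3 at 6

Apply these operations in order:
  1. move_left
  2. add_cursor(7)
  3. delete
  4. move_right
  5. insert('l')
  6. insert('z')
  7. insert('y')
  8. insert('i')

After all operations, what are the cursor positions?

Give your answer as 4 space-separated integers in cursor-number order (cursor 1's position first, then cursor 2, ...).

After op 1 (move_left): buffer="gdfuimyjq" (len 9), cursors c1@3 c2@4 c3@5, authorship .........
After op 2 (add_cursor(7)): buffer="gdfuimyjq" (len 9), cursors c1@3 c2@4 c3@5 c4@7, authorship .........
After op 3 (delete): buffer="gdmjq" (len 5), cursors c1@2 c2@2 c3@2 c4@3, authorship .....
After op 4 (move_right): buffer="gdmjq" (len 5), cursors c1@3 c2@3 c3@3 c4@4, authorship .....
After op 5 (insert('l')): buffer="gdmllljlq" (len 9), cursors c1@6 c2@6 c3@6 c4@8, authorship ...123.4.
After op 6 (insert('z')): buffer="gdmlllzzzjlzq" (len 13), cursors c1@9 c2@9 c3@9 c4@12, authorship ...123123.44.
After op 7 (insert('y')): buffer="gdmlllzzzyyyjlzyq" (len 17), cursors c1@12 c2@12 c3@12 c4@16, authorship ...123123123.444.
After op 8 (insert('i')): buffer="gdmlllzzzyyyiiijlzyiq" (len 21), cursors c1@15 c2@15 c3@15 c4@20, authorship ...123123123123.4444.

Answer: 15 15 15 20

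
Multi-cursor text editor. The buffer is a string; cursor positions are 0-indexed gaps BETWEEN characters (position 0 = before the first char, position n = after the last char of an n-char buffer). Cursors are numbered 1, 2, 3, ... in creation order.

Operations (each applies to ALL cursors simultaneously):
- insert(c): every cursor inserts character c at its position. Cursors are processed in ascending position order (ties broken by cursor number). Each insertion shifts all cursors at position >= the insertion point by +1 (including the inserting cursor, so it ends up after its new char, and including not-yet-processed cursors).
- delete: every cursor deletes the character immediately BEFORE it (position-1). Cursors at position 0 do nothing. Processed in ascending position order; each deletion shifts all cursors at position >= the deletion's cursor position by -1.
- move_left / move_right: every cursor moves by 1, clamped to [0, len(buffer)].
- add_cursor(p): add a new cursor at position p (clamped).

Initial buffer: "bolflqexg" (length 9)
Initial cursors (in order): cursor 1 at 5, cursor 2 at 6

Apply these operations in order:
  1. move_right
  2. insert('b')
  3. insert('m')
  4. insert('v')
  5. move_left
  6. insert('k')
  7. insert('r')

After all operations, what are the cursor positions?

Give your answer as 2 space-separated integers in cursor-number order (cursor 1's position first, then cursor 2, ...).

After op 1 (move_right): buffer="bolflqexg" (len 9), cursors c1@6 c2@7, authorship .........
After op 2 (insert('b')): buffer="bolflqbebxg" (len 11), cursors c1@7 c2@9, authorship ......1.2..
After op 3 (insert('m')): buffer="bolflqbmebmxg" (len 13), cursors c1@8 c2@11, authorship ......11.22..
After op 4 (insert('v')): buffer="bolflqbmvebmvxg" (len 15), cursors c1@9 c2@13, authorship ......111.222..
After op 5 (move_left): buffer="bolflqbmvebmvxg" (len 15), cursors c1@8 c2@12, authorship ......111.222..
After op 6 (insert('k')): buffer="bolflqbmkvebmkvxg" (len 17), cursors c1@9 c2@14, authorship ......1111.2222..
After op 7 (insert('r')): buffer="bolflqbmkrvebmkrvxg" (len 19), cursors c1@10 c2@16, authorship ......11111.22222..

Answer: 10 16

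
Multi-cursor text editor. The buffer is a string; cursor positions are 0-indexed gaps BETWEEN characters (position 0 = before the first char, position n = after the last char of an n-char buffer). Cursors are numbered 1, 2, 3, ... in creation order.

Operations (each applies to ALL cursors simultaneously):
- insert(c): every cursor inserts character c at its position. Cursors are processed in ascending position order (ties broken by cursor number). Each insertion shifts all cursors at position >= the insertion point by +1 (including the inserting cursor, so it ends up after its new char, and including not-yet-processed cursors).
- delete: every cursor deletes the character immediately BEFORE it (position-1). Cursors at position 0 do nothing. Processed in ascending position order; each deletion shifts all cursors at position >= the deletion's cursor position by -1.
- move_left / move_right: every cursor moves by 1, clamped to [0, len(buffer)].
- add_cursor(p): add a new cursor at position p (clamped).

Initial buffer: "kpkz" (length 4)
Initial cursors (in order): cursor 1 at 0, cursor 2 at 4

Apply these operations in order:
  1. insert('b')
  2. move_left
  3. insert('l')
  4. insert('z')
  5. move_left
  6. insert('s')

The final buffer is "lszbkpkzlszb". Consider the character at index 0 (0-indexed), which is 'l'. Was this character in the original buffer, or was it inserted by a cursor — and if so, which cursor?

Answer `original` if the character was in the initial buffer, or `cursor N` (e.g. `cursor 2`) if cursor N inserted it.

After op 1 (insert('b')): buffer="bkpkzb" (len 6), cursors c1@1 c2@6, authorship 1....2
After op 2 (move_left): buffer="bkpkzb" (len 6), cursors c1@0 c2@5, authorship 1....2
After op 3 (insert('l')): buffer="lbkpkzlb" (len 8), cursors c1@1 c2@7, authorship 11....22
After op 4 (insert('z')): buffer="lzbkpkzlzb" (len 10), cursors c1@2 c2@9, authorship 111....222
After op 5 (move_left): buffer="lzbkpkzlzb" (len 10), cursors c1@1 c2@8, authorship 111....222
After op 6 (insert('s')): buffer="lszbkpkzlszb" (len 12), cursors c1@2 c2@10, authorship 1111....2222
Authorship (.=original, N=cursor N): 1 1 1 1 . . . . 2 2 2 2
Index 0: author = 1

Answer: cursor 1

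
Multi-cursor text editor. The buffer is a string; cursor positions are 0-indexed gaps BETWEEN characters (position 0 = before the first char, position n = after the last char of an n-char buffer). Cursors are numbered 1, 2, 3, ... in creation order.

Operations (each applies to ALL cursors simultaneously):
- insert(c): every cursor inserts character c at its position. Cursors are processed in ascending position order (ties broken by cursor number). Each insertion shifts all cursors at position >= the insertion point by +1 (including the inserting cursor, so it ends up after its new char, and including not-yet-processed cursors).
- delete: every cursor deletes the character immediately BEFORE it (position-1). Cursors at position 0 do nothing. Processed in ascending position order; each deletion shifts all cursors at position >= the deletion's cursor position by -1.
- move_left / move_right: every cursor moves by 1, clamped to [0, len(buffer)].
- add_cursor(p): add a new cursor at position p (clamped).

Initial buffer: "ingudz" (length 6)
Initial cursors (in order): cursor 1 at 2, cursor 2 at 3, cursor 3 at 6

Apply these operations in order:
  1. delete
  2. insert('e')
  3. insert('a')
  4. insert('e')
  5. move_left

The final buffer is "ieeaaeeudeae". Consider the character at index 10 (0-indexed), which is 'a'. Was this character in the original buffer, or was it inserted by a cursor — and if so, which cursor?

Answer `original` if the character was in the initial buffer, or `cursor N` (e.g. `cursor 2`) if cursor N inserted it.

After op 1 (delete): buffer="iud" (len 3), cursors c1@1 c2@1 c3@3, authorship ...
After op 2 (insert('e')): buffer="ieeude" (len 6), cursors c1@3 c2@3 c3@6, authorship .12..3
After op 3 (insert('a')): buffer="ieeaaudea" (len 9), cursors c1@5 c2@5 c3@9, authorship .1212..33
After op 4 (insert('e')): buffer="ieeaaeeudeae" (len 12), cursors c1@7 c2@7 c3@12, authorship .121212..333
After op 5 (move_left): buffer="ieeaaeeudeae" (len 12), cursors c1@6 c2@6 c3@11, authorship .121212..333
Authorship (.=original, N=cursor N): . 1 2 1 2 1 2 . . 3 3 3
Index 10: author = 3

Answer: cursor 3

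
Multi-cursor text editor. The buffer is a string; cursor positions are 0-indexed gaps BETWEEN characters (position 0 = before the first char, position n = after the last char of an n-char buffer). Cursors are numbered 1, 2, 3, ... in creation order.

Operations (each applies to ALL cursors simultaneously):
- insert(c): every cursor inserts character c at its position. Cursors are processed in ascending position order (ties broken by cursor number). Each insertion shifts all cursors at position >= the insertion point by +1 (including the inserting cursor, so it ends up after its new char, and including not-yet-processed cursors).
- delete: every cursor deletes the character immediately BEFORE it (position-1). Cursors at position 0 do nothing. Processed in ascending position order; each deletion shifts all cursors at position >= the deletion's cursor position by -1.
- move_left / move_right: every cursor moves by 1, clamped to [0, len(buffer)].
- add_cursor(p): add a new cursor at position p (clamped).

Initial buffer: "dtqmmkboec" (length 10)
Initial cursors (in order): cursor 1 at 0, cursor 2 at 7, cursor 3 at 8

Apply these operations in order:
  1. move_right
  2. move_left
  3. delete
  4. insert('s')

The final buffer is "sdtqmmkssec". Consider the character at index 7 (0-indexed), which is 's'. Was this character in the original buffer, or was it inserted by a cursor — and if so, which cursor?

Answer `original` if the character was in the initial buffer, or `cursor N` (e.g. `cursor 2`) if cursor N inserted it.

Answer: cursor 2

Derivation:
After op 1 (move_right): buffer="dtqmmkboec" (len 10), cursors c1@1 c2@8 c3@9, authorship ..........
After op 2 (move_left): buffer="dtqmmkboec" (len 10), cursors c1@0 c2@7 c3@8, authorship ..........
After op 3 (delete): buffer="dtqmmkec" (len 8), cursors c1@0 c2@6 c3@6, authorship ........
After op 4 (insert('s')): buffer="sdtqmmkssec" (len 11), cursors c1@1 c2@9 c3@9, authorship 1......23..
Authorship (.=original, N=cursor N): 1 . . . . . . 2 3 . .
Index 7: author = 2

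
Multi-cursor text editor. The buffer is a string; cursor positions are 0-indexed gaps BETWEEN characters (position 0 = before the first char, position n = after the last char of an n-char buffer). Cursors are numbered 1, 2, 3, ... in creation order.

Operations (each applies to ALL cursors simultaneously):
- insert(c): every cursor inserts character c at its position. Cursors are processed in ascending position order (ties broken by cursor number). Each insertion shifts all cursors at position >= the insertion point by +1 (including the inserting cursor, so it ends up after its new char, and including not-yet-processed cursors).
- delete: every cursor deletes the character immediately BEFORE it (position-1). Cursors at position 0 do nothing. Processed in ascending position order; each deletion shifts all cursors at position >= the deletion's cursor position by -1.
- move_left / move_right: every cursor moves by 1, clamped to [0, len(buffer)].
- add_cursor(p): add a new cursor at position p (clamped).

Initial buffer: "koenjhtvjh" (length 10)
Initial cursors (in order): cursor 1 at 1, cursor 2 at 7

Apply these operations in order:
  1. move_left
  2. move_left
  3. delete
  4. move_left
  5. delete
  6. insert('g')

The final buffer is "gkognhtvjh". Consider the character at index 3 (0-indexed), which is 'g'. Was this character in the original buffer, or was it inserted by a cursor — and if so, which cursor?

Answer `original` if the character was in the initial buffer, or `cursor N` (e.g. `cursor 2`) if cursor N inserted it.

After op 1 (move_left): buffer="koenjhtvjh" (len 10), cursors c1@0 c2@6, authorship ..........
After op 2 (move_left): buffer="koenjhtvjh" (len 10), cursors c1@0 c2@5, authorship ..........
After op 3 (delete): buffer="koenhtvjh" (len 9), cursors c1@0 c2@4, authorship .........
After op 4 (move_left): buffer="koenhtvjh" (len 9), cursors c1@0 c2@3, authorship .........
After op 5 (delete): buffer="konhtvjh" (len 8), cursors c1@0 c2@2, authorship ........
After op 6 (insert('g')): buffer="gkognhtvjh" (len 10), cursors c1@1 c2@4, authorship 1..2......
Authorship (.=original, N=cursor N): 1 . . 2 . . . . . .
Index 3: author = 2

Answer: cursor 2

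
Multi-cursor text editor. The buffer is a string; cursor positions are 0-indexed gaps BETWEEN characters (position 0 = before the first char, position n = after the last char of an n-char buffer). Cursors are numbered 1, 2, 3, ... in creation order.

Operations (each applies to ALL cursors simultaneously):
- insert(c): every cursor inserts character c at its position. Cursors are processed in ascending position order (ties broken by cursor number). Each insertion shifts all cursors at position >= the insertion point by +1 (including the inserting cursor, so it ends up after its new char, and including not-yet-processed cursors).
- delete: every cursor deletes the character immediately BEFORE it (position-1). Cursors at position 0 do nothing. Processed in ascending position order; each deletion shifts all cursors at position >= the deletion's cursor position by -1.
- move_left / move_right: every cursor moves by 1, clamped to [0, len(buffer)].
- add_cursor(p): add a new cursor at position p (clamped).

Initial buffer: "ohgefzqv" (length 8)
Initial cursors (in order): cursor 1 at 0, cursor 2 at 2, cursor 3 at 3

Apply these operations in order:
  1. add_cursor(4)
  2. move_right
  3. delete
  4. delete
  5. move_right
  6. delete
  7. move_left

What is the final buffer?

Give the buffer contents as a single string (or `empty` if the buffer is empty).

Answer: qv

Derivation:
After op 1 (add_cursor(4)): buffer="ohgefzqv" (len 8), cursors c1@0 c2@2 c3@3 c4@4, authorship ........
After op 2 (move_right): buffer="ohgefzqv" (len 8), cursors c1@1 c2@3 c3@4 c4@5, authorship ........
After op 3 (delete): buffer="hzqv" (len 4), cursors c1@0 c2@1 c3@1 c4@1, authorship ....
After op 4 (delete): buffer="zqv" (len 3), cursors c1@0 c2@0 c3@0 c4@0, authorship ...
After op 5 (move_right): buffer="zqv" (len 3), cursors c1@1 c2@1 c3@1 c4@1, authorship ...
After op 6 (delete): buffer="qv" (len 2), cursors c1@0 c2@0 c3@0 c4@0, authorship ..
After op 7 (move_left): buffer="qv" (len 2), cursors c1@0 c2@0 c3@0 c4@0, authorship ..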